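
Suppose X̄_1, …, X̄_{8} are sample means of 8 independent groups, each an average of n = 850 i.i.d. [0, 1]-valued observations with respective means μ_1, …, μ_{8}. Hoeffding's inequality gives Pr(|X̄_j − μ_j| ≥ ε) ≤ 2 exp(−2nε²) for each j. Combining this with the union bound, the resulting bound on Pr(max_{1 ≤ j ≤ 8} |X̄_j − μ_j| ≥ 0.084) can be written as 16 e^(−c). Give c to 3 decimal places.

Union bound over the 8 events: Pr(max_{1 ≤ j ≤ 8} |X̄_j − μ_j| ≥ 0.084) ≤ 8·2·exp(−2nε²) = 16 exp(−2·850·0.084²).
So c = 2·850·0.084² = 11.9952.

11.995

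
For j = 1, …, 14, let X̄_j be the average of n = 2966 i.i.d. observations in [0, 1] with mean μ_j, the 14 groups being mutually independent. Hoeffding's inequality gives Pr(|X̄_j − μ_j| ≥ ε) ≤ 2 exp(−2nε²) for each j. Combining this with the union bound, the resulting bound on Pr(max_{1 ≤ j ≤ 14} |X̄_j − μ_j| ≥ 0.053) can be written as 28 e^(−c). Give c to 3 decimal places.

16.663

Union bound over the 14 events: Pr(max_{1 ≤ j ≤ 14} |X̄_j − μ_j| ≥ 0.053) ≤ 14·2·exp(−2nε²) = 28 exp(−2·2966·0.053²).
So c = 2·2966·0.053² = 16.6630.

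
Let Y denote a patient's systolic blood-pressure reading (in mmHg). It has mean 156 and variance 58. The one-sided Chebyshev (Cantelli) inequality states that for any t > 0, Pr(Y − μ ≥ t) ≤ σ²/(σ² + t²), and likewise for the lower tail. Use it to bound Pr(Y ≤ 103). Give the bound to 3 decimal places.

Here σ² = 58 and t = 53, so σ² + t² = 2867.
Cantelli's bound: 58/2867 = 0.0202.

0.020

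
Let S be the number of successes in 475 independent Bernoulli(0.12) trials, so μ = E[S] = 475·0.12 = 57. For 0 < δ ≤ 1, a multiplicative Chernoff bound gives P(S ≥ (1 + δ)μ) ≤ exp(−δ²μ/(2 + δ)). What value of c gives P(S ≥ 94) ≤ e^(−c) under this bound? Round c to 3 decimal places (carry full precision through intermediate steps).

9.066

Write 94 = (1 + δ)μ, so δ = 94/57 − 1 = 0.6491228…
Then the exponent is δ²μ/(2 + δ) = (94 − μ)² / (μ·(2 + δ)) = 9.066225.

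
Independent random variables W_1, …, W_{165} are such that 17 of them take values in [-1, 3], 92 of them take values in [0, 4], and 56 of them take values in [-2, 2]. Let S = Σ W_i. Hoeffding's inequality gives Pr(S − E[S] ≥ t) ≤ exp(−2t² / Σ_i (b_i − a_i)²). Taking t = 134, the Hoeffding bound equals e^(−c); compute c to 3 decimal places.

Σ(b_i − a_i)² = 17·4² + 92·4² + 56·4² = 2640.
c = 2t² / 2640 = 2·134² / 2640 = 13.6030.

13.603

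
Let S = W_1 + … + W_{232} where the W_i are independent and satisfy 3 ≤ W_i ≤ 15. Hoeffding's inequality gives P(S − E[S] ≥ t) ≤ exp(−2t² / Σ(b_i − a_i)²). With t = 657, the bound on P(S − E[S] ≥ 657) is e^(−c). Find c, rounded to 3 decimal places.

Σ(b_i − a_i)² = 232·(12)² = 33408.
c = 2t²/33408 = 2·657²/33408 = 25.8411.

25.841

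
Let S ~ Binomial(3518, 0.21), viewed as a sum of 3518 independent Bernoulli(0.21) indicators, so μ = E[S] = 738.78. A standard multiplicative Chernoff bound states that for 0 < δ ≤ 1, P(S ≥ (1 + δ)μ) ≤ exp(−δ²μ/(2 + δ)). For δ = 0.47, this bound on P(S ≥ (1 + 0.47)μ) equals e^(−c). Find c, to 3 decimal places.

c = δ²μ/(2 + δ) = 0.47²·738.78/(2 + 0.47) = 66.0715.

66.071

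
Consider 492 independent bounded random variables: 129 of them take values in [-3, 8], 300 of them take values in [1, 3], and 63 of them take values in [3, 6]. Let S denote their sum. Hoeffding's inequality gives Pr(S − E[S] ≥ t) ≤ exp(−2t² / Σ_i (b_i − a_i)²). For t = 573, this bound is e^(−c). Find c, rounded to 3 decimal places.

37.791

Σ(b_i − a_i)² = 129·11² + 300·2² + 63·3² = 17376.
c = 2t² / 17376 = 2·573² / 17376 = 37.7911.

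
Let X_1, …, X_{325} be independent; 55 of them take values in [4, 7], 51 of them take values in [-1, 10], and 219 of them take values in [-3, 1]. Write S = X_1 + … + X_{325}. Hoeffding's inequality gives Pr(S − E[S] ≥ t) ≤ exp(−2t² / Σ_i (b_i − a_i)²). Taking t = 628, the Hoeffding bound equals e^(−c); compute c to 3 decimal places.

77.558

Σ(b_i − a_i)² = 55·3² + 51·11² + 219·4² = 10170.
c = 2t² / 10170 = 2·628² / 10170 = 77.5583.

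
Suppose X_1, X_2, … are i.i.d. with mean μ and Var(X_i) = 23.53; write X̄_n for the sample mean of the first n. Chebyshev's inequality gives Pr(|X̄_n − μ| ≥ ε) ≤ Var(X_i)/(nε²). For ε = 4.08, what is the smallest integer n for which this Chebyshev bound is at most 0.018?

Require 23.53/(n·4.08²) ≤ 0.018, i.e. n ≥ 23.53/(0.018·4.08²) = 78.529.
The smallest integer n is 79.

79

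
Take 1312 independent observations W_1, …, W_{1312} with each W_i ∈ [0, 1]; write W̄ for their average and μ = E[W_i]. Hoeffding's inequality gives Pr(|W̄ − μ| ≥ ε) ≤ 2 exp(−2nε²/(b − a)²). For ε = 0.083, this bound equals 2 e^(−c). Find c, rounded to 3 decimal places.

18.077

c = 2nε²/(b − a)² = 2·1312·0.083² / 1² = 18.0767.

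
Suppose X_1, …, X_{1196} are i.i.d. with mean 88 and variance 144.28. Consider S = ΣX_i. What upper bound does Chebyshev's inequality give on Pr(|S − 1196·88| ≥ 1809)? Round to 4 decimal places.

Var(S) = n·Var(X_i) = 1196·144.28 = 172558.88.
Chebyshev: Pr(|S − 1196·88| ≥ 1809) ≤ Var(S)/1809² = 172558.88/3272481 = 0.0527.

0.0527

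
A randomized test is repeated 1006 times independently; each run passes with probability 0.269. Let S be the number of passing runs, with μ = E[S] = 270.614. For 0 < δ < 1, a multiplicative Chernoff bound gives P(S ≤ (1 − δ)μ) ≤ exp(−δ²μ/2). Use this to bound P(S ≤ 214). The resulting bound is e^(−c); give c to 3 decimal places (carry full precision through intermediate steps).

5.922

Write 214 = (1 − δ)μ, so δ = 1 − 214/270.614 = 0.2092057…
Then the exponent is δ²μ/2 = (μ − 214)²/(2μ) = 5.921987.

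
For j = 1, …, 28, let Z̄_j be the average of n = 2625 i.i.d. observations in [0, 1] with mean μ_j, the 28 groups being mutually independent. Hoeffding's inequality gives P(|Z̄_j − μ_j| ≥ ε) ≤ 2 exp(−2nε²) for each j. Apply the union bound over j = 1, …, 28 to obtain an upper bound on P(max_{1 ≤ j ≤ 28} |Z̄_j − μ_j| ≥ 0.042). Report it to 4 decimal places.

0.0053

Per-experiment Hoeffding bound: 2·exp(−2·2625·0.042²) = 2·exp(−9.26100) = 0.00019012.
Union bound over 28 events: 28·0.00019012 = 0.00532.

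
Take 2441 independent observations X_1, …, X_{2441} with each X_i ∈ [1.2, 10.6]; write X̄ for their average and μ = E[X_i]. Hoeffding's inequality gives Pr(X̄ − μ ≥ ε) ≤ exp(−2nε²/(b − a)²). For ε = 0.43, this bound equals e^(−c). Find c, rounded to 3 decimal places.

10.216

c = 2nε²/(b − a)² = 2·2441·0.43² / 9.4² = 10.2160.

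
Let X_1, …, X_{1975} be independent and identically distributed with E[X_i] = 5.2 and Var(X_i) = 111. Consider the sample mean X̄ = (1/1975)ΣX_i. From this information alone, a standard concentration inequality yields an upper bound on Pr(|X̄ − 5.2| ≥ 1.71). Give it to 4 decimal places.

0.0192

With mean and variance of each term known, Chebyshev's inequality bounds the deviation of the sum (or sample mean).
Var(X̄) = Var(X_i)/n = 111/1975 = 0.056203.
Chebyshev: Pr(|X̄ − 5.2| ≥ 1.71) ≤ Var(X̄)/(1.71)² = 111/(1975·1.71²) = 0.0192.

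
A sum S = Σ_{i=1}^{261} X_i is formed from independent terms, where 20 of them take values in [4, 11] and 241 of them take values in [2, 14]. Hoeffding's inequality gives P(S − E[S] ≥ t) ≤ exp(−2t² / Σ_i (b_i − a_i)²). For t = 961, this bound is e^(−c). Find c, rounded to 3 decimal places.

51.761

Σ(b_i − a_i)² = 20·7² + 241·12² = 35684.
c = 2t² / 35684 = 2·961² / 35684 = 51.7611.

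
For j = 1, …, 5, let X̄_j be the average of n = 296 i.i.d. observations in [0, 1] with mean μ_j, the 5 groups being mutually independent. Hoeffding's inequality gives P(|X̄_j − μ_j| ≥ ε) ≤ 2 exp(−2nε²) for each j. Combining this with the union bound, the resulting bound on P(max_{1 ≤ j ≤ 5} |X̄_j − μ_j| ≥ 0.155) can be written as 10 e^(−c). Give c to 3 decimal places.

14.223

Union bound over the 5 events: P(max_{1 ≤ j ≤ 5} |X̄_j − μ_j| ≥ 0.155) ≤ 5·2·exp(−2nε²) = 10 exp(−2·296·0.155²).
So c = 2·296·0.155² = 14.2228.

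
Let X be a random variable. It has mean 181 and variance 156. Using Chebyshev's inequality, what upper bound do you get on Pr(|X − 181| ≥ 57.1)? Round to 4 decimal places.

0.0478

Chebyshev: Pr(|X − μ| ≥ t) ≤ Var(X)/t².
Bound = 156 / 3260.41 = 0.0478.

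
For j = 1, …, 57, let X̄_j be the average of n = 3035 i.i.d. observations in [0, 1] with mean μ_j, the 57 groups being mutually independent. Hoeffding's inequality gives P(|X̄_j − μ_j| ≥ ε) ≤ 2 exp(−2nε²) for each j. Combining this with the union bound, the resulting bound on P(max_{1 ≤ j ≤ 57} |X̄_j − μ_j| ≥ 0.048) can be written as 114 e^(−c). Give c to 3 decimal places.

Union bound over the 57 events: P(max_{1 ≤ j ≤ 57} |X̄_j − μ_j| ≥ 0.048) ≤ 57·2·exp(−2nε²) = 114 exp(−2·3035·0.048²).
So c = 2·3035·0.048² = 13.9853.

13.985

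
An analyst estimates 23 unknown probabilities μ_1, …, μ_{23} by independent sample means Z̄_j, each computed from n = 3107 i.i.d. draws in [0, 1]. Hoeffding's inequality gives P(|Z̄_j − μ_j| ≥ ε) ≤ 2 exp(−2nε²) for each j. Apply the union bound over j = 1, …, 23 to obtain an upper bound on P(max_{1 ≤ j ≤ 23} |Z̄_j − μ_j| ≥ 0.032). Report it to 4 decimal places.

0.0793

Per-experiment Hoeffding bound: 2·exp(−2·3107·0.032²) = 2·exp(−6.36314) = 0.0034479.
Union bound over 23 events: 23·0.0034479 = 0.07930.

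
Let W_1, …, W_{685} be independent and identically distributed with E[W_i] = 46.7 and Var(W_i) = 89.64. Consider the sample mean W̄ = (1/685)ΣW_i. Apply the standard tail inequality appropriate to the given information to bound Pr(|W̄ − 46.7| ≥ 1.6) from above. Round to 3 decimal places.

0.051

With mean and variance of each term known, Chebyshev's inequality bounds the deviation of the sum (or sample mean).
Var(W̄) = Var(W_i)/n = 89.64/685 = 0.13086.
Chebyshev: Pr(|W̄ − 46.7| ≥ 1.6) ≤ Var(W̄)/(1.6)² = 89.64/(685·1.6²) = 0.0511.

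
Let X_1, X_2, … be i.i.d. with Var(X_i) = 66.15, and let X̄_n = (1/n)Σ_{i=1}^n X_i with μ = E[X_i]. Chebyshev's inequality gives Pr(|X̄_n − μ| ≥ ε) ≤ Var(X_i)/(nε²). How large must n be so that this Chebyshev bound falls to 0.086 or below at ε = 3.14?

79

Require 66.15/(n·3.14²) ≤ 0.086, i.e. n ≥ 66.15/(0.086·3.14²) = 78.014.
The smallest integer n is 79.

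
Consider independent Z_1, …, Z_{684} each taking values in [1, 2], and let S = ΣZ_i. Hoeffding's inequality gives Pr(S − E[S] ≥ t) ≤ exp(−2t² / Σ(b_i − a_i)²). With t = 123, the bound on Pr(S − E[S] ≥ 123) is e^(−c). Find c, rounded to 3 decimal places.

Σ(b_i − a_i)² = 684·(1)² = 684.
c = 2t²/684 = 2·123²/684 = 44.2368.

44.237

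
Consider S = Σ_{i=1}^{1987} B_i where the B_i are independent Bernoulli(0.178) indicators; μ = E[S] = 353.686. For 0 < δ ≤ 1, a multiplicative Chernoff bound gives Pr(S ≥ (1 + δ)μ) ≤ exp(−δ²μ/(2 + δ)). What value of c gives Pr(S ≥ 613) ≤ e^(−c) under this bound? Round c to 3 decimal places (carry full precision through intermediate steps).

Write 613 = (1 + δ)μ, so δ = 613/353.686 − 1 = 0.7331758…
Then the exponent is δ²μ/(2 + δ) = (613 − μ)² / (μ·(2 + δ)) = 69.561109.

69.561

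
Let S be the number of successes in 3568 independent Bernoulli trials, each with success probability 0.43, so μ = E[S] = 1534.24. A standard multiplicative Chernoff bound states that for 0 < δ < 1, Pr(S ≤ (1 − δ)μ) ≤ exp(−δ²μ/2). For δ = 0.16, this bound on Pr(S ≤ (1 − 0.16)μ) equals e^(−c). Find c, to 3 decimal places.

19.638

c = δ²μ/2 = 0.16²·1534.24/2 = 19.6383.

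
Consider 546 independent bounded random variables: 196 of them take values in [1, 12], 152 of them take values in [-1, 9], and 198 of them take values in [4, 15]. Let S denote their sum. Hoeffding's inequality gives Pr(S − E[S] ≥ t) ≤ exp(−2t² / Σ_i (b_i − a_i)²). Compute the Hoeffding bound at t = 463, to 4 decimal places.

Σ(b_i − a_i)² = 196·11² + 152·10² + 198·11² = 62874.
Exponent = 2·463² / 62874 = 6.81900.
Bound = exp(−6.81900) = 0.00109.

0.0011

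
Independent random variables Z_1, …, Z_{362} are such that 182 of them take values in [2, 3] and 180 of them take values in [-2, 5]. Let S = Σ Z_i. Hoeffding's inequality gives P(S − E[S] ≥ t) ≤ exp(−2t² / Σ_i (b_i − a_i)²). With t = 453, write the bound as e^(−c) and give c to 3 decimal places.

Σ(b_i − a_i)² = 182·1² + 180·7² = 9002.
c = 2t² / 9002 = 2·453² / 9002 = 45.5919.

45.592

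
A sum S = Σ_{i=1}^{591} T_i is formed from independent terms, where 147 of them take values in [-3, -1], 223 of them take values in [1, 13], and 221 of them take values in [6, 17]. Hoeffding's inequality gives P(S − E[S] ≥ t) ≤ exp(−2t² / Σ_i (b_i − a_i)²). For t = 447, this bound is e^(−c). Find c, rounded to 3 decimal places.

Σ(b_i − a_i)² = 147·2² + 223·12² + 221·11² = 59441.
c = 2t² / 59441 = 2·447² / 59441 = 6.7229.

6.723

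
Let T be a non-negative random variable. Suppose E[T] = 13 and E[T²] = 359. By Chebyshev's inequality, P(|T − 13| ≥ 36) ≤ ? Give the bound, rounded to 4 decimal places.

Var(T) = E[T²] − (E[T])² = 359 − 169 = 190.
Chebyshev's inequality: P(|T − μ| ≥ t) ≤ Var(T)/t² = 190/1296 = 0.1466.

0.1466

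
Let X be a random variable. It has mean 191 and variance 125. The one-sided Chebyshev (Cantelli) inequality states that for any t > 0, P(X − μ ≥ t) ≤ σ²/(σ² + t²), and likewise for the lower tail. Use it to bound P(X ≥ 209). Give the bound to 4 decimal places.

0.2784

Here σ² = 125 and t = 18, so σ² + t² = 449.
Cantelli's bound: 125/449 = 0.2784.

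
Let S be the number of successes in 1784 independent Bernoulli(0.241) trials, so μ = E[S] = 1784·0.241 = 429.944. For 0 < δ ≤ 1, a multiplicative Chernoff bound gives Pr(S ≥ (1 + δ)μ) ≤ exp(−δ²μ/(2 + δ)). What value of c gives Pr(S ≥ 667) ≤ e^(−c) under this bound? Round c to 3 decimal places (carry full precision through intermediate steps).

51.229

Write 667 = (1 + δ)μ, so δ = 667/429.944 − 1 = 0.5513648…
Then the exponent is δ²μ/(2 + δ) = (667 − μ)² / (μ·(2 + δ)) = 51.229185.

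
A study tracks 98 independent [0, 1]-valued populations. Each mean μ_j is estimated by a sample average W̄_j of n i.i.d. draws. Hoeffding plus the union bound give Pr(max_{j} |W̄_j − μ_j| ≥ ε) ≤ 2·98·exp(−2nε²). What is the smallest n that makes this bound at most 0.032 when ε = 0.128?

Need 2·98·exp(−2nε²) ≤ 0.032, i.e. exp(−2nε²) ≤ 0.032/196.
So 2nε² ≥ ln(196/0.032) = 8.720134.
Hence n ≥ 8.720134/(2·0.128²) = 266.117.
The smallest integer n is 267.

267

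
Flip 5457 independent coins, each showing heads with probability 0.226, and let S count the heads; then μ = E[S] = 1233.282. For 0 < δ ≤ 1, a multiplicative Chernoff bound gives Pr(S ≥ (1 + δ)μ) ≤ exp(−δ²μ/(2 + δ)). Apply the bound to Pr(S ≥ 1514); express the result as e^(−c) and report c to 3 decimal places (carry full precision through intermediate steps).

Write 1514 = (1 + δ)μ, so δ = 1514/1233.282 − 1 = 0.2276187…
Then the exponent is δ²μ/(2 + δ) = (1514 − μ)² / (μ·(2 + δ)) = 28.683839.

28.684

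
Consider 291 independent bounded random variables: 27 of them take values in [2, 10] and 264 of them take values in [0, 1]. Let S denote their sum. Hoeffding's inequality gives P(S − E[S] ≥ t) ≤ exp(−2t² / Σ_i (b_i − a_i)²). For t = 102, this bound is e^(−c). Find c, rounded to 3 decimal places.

Σ(b_i − a_i)² = 27·8² + 264·1² = 1992.
c = 2t² / 1992 = 2·102² / 1992 = 10.4458.

10.446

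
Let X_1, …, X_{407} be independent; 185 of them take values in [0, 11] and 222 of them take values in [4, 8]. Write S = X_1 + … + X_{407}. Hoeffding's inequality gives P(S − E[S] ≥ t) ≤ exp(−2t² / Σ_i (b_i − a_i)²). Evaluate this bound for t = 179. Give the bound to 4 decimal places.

0.0845

Σ(b_i − a_i)² = 185·11² + 222·4² = 25937.
Exponent = 2·179² / 25937 = 2.47068.
Bound = exp(−2.47068) = 0.08453.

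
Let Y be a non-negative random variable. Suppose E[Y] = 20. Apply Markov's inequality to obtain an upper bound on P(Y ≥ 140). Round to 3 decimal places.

0.143

Markov's inequality: for a non-negative random variable, P(Y ≥ a) ≤ E[Y]/a.
Here E[Y] = 20 and a = 140, so the bound is 20/140 = 0.1429.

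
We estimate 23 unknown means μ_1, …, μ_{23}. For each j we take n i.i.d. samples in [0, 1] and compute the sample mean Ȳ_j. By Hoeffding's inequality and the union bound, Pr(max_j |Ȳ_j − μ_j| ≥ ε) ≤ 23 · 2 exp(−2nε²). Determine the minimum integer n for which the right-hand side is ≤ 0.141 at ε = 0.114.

Need 2·23·exp(−2nε²) ≤ 0.141, i.e. exp(−2nε²) ≤ 0.141/46.
So 2nε² ≥ ln(46/0.141) = 5.787637.
Hence n ≥ 5.787637/(2·0.114²) = 222.670.
The smallest integer n is 223.

223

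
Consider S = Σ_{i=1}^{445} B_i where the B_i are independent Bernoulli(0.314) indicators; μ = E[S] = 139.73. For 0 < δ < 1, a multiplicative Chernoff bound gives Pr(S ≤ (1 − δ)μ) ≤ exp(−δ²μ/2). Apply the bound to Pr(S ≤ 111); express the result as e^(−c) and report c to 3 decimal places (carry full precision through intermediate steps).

Write 111 = (1 − δ)μ, so δ = 1 − 111/139.73 = 0.2056108…
Then the exponent is δ²μ/2 = (μ − 111)²/(2μ) = 2.953599.

2.954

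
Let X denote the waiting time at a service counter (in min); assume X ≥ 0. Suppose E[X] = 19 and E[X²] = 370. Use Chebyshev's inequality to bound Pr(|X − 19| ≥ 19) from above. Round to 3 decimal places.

Var(X) = E[X²] − (E[X])² = 370 − 361 = 9.
Chebyshev's inequality: Pr(|X − μ| ≥ t) ≤ Var(X)/t² = 9/361 = 0.0249.

0.025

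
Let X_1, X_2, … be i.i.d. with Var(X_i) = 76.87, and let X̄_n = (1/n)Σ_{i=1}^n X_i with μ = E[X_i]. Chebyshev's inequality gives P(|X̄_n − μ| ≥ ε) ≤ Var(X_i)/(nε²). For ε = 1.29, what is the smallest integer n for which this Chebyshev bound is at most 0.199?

233

Require 76.87/(n·1.29²) ≤ 0.199, i.e. n ≥ 76.87/(0.199·1.29²) = 232.126.
The smallest integer n is 233.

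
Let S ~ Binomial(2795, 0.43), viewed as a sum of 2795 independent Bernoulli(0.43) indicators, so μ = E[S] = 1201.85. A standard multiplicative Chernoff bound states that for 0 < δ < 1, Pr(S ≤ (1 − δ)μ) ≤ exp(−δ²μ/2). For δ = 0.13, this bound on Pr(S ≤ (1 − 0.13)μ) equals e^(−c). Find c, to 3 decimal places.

10.156

c = δ²μ/2 = 0.13²·1201.85/2 = 10.1556.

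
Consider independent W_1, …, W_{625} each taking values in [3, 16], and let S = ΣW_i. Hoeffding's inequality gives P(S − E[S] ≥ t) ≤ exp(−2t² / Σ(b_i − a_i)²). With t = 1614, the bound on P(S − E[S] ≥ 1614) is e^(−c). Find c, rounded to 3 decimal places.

Σ(b_i − a_i)² = 625·(13)² = 105625.
c = 2t²/105625 = 2·1614²/105625 = 49.3254.

49.325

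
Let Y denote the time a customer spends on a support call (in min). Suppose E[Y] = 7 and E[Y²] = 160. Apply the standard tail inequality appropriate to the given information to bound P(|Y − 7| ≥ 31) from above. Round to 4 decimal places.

0.1155

The first two moments determine the variance, so Chebyshev's inequality is the sharpest standard bound available.
Var(Y) = E[Y²] − (E[Y])² = 160 − 49 = 111.
Chebyshev's inequality: P(|Y − μ| ≥ t) ≤ Var(Y)/t² = 111/961 = 0.1155.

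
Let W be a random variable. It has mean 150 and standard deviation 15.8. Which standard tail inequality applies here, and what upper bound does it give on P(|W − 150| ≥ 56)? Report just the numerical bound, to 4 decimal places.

Mean and variance are known, so Chebyshev's inequality applies.
Chebyshev: P(|W − μ| ≥ t) ≤ Var(W)/t².
Var(W) = σ² = 15.8² = 249.64.
Bound = 249.64 / 3136 = 0.0796.

0.0796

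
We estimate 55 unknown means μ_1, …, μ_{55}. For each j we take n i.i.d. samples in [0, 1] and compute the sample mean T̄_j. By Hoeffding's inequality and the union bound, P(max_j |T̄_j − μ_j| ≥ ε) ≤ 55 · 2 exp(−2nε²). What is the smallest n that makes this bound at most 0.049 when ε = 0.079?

Need 2·55·exp(−2nε²) ≤ 0.049, i.e. exp(−2nε²) ≤ 0.049/110.
So 2nε² ≥ ln(110/0.049) = 7.716415.
Hence n ≥ 7.716415/(2·0.079²) = 618.203.
The smallest integer n is 619.

619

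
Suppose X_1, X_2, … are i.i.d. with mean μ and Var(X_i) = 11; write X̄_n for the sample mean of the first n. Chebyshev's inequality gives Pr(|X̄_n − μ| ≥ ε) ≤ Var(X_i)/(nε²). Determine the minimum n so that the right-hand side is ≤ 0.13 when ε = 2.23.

Require 11/(n·2.23²) ≤ 0.13, i.e. n ≥ 11/(0.13·2.23²) = 17.015.
The smallest integer n is 18.

18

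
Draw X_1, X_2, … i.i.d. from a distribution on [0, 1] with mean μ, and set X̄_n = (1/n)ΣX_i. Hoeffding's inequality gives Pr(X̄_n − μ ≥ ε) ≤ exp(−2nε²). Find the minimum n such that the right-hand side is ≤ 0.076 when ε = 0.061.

347

Require exp(−2nε²) ≤ 0.076, i.e. 2nε² ≥ ln(1/0.076) = 2.577022.
So n ≥ 2.577022 / (2·0.061²) = 346.281.
The smallest integer n is 347.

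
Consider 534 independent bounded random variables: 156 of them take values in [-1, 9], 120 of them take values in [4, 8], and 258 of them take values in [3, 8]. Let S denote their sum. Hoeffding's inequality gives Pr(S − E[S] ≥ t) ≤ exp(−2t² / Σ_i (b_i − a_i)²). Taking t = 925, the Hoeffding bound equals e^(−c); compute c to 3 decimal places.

71.391

Σ(b_i − a_i)² = 156·10² + 120·4² + 258·5² = 23970.
c = 2t² / 23970 = 2·925² / 23970 = 71.3913.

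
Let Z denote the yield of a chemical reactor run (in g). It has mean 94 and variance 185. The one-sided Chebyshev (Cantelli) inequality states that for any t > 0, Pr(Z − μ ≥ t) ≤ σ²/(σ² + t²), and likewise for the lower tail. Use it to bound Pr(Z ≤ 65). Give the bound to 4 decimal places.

0.1803

Here σ² = 185 and t = 29, so σ² + t² = 1026.
Cantelli's bound: 185/1026 = 0.1803.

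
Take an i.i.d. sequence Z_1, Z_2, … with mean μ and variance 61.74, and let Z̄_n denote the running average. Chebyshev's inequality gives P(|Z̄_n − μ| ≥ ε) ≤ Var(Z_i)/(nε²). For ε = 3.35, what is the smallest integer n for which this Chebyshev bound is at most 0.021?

262

Require 61.74/(n·3.35²) ≤ 0.021, i.e. n ≥ 61.74/(0.021·3.35²) = 261.974.
The smallest integer n is 262.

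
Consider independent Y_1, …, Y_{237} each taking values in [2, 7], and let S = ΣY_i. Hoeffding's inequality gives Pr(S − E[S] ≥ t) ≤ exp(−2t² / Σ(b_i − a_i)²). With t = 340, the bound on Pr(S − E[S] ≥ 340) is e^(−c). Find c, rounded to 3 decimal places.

39.021

Σ(b_i − a_i)² = 237·(5)² = 5925.
c = 2t²/5925 = 2·340²/5925 = 39.0211.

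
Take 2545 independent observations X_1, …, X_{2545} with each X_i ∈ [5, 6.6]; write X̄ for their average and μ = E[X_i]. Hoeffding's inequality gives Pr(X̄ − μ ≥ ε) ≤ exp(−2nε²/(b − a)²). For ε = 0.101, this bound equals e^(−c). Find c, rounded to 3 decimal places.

20.282

c = 2nε²/(b − a)² = 2·2545·0.101² / 1.6² = 20.2825.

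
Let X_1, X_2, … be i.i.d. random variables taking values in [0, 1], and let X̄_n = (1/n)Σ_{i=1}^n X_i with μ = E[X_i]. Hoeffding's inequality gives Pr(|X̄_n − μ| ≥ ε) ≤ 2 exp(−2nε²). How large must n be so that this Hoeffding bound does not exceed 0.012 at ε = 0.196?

67

Require 2·exp(−2nε²) ≤ 0.012, i.e. 2nε² ≥ ln(2/0.012) = 5.115996.
So n ≥ 5.115996 / (2·0.196²) = 66.587.
The smallest integer n is 67.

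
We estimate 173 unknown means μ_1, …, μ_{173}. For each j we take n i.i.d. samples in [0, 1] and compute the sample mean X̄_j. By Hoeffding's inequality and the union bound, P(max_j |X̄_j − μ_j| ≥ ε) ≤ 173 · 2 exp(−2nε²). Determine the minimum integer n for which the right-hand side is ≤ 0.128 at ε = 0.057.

1217

Need 2·173·exp(−2nε²) ≤ 0.128, i.e. exp(−2nε²) ≤ 0.128/346.
So 2nε² ≥ ln(346/0.128) = 7.902164.
Hence n ≥ 7.902164/(2·0.057²) = 1216.092.
The smallest integer n is 1217.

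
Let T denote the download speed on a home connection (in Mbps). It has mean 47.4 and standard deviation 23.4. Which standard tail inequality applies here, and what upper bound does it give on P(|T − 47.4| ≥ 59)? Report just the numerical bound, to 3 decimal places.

Mean and variance are known, so Chebyshev's inequality applies.
Chebyshev: P(|T − μ| ≥ t) ≤ Var(T)/t².
Var(T) = σ² = 23.4² = 547.56.
Bound = 547.56 / 3481 = 0.1573.

0.157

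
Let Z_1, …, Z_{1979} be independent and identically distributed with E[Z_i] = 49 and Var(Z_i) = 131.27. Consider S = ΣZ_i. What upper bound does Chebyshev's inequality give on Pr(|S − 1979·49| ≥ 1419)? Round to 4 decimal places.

Var(S) = n·Var(Z_i) = 1979·131.27 = 259783.33.
Chebyshev: Pr(|S − 1979·49| ≥ 1419) ≤ Var(S)/1419² = 259783.33/2013561 = 0.1290.

0.1290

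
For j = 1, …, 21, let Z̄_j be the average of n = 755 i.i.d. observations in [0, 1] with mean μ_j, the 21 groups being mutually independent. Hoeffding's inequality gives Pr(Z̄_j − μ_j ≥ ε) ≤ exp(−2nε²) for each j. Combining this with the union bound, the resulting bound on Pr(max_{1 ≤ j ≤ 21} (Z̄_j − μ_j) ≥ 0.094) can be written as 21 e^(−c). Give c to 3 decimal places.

13.342

Union bound over the 21 events: Pr(max_{1 ≤ j ≤ 21} (Z̄_j − μ_j) ≥ 0.094) ≤ 21·exp(−2nε²) = 21 exp(−2·755·0.094²).
So c = 2·755·0.094² = 13.3424.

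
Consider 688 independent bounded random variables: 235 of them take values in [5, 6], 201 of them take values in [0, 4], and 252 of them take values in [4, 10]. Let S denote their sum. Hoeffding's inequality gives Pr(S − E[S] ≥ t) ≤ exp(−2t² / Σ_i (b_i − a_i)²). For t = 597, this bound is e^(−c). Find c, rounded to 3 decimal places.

Σ(b_i − a_i)² = 235·1² + 201·4² + 252·6² = 12523.
c = 2t² / 12523 = 2·597² / 12523 = 56.9207.

56.921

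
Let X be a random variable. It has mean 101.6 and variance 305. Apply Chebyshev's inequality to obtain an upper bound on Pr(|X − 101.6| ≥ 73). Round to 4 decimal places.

0.0572

Chebyshev: Pr(|X − μ| ≥ t) ≤ Var(X)/t².
Bound = 305 / 5329 = 0.0572.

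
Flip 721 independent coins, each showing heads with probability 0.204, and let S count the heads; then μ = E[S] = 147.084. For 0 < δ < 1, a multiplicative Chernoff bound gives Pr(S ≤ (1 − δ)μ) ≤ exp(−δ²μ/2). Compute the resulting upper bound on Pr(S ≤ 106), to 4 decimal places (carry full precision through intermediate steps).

0.0032

Write 106 = (1 − δ)μ, so δ = 1 − 106/147.084 = 0.2793234…
Then the exponent is δ²μ/2 = (μ − 106)²/(2μ) = 5.737861.
Bound = exp(−5.737861) = 0.00322.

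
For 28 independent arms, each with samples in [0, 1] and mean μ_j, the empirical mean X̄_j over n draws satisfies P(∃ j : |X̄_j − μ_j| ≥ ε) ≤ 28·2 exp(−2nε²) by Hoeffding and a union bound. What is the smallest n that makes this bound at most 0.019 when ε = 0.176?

129

Need 2·28·exp(−2nε²) ≤ 0.019, i.e. exp(−2nε²) ≤ 0.019/56.
So 2nε² ≥ ln(56/0.019) = 7.988668.
Hence n ≥ 7.988668/(2·0.176²) = 128.949.
The smallest integer n is 129.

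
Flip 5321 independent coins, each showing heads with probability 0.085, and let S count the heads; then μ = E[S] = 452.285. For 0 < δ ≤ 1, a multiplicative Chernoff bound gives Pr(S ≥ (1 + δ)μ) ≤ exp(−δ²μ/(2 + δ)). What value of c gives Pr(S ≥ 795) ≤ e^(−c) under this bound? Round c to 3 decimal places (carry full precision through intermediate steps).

Write 795 = (1 + δ)μ, so δ = 795/452.285 − 1 = 0.7577412…
Then the exponent is δ²μ/(2 + δ) = (795 − μ)² / (μ·(2 + δ)) = 94.167389.

94.167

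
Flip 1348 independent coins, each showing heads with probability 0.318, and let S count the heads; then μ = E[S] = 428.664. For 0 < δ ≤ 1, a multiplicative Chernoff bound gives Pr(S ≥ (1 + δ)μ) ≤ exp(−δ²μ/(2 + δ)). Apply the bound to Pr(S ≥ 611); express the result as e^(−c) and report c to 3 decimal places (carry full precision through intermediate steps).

31.978

Write 611 = (1 + δ)μ, so δ = 611/428.664 − 1 = 0.4253588…
Then the exponent is δ²μ/(2 + δ) = (611 − μ)² / (μ·(2 + δ)) = 31.978040.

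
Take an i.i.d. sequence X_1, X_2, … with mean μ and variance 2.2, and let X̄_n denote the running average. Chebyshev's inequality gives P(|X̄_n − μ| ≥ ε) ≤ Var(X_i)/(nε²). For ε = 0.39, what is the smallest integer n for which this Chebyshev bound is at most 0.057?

Require 2.2/(n·0.39²) ≤ 0.057, i.e. n ≥ 2.2/(0.057·0.39²) = 253.757.
The smallest integer n is 254.

254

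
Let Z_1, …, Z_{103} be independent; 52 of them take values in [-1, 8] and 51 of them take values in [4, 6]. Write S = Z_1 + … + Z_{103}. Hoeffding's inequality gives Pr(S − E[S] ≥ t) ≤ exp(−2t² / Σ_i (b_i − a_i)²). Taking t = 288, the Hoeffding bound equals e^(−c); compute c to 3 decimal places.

Σ(b_i − a_i)² = 52·9² + 51·2² = 4416.
c = 2t² / 4416 = 2·288² / 4416 = 37.5652.

37.565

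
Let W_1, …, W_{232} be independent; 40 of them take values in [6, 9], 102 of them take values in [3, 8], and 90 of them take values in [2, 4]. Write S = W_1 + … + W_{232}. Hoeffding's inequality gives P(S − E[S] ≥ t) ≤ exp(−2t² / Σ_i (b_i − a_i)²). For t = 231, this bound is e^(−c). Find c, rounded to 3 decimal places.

32.637

Σ(b_i − a_i)² = 40·3² + 102·5² + 90·2² = 3270.
c = 2t² / 3270 = 2·231² / 3270 = 32.6367.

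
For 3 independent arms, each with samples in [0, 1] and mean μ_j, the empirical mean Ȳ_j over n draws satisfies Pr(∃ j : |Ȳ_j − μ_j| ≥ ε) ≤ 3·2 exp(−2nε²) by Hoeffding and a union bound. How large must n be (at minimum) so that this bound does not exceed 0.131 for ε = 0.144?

Need 2·3·exp(−2nε²) ≤ 0.131, i.e. exp(−2nε²) ≤ 0.131/6.
So 2nε² ≥ ln(6/0.131) = 3.824317.
Hence n ≥ 3.824317/(2·0.144²) = 92.214.
The smallest integer n is 93.

93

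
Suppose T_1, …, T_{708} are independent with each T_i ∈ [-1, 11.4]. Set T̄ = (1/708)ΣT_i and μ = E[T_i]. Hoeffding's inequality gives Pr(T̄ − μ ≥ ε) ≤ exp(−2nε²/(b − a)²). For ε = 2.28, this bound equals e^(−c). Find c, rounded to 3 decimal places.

47.873

c = 2nε²/(b − a)² = 2·708·2.28² / 12.4² = 47.8729.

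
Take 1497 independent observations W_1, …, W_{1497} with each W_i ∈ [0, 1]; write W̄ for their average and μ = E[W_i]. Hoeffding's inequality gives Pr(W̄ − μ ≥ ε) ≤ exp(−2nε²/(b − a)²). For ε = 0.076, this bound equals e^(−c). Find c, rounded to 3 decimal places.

17.293

c = 2nε²/(b − a)² = 2·1497·0.076² / 1² = 17.2933.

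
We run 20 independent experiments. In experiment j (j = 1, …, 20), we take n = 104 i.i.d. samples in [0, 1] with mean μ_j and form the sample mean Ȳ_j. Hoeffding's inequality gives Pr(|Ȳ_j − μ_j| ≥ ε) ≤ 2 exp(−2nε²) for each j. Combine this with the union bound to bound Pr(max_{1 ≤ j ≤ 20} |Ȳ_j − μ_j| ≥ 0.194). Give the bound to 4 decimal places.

Per-experiment Hoeffding bound: 2·exp(−2·104·0.194²) = 2·exp(−7.82829) = 0.00079661.
Union bound over 20 events: 20·0.00079661 = 0.01593.

0.0159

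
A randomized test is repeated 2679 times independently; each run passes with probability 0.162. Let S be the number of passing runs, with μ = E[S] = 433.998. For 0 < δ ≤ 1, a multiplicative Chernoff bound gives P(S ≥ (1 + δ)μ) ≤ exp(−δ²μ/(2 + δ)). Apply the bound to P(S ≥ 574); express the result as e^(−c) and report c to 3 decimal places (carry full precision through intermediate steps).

Write 574 = (1 + δ)μ, so δ = 574/433.998 − 1 = 0.3225867…
Then the exponent is δ²μ/(2 + δ) = (574 − μ)² / (μ·(2 + δ)) = 19.445039.

19.445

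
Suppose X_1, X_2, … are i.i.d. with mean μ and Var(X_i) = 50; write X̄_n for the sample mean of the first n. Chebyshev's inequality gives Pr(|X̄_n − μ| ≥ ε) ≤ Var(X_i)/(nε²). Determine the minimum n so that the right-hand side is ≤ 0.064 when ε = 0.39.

5137

Require 50/(n·0.39²) ≤ 0.064, i.e. n ≥ 50/(0.064·0.39²) = 5136.423.
The smallest integer n is 5137.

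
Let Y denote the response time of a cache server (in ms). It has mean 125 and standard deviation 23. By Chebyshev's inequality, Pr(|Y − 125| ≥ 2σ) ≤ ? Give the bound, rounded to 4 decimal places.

0.2500

Chebyshev: Pr(|Y − μ| ≥ t) ≤ Var(Y)/t².
Var(Y) = σ² = 23² = 529.
t = 2·23 = 46.
Bound = 529 / 2116 = 0.2500.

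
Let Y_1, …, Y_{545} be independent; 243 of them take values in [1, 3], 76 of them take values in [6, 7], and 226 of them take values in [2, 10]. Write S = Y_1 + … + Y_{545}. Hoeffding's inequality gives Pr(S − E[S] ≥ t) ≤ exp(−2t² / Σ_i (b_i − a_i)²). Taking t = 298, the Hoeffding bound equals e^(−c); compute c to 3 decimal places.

Σ(b_i − a_i)² = 243·2² + 76·1² + 226·8² = 15512.
c = 2t² / 15512 = 2·298² / 15512 = 11.4497.

11.450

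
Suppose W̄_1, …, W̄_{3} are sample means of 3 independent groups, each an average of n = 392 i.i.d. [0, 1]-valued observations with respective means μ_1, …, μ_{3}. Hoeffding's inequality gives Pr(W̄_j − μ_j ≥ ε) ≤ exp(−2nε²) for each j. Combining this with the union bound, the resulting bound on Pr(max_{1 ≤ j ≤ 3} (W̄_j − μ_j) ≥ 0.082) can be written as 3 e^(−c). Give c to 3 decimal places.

5.272

Union bound over the 3 events: Pr(max_{1 ≤ j ≤ 3} (W̄_j − μ_j) ≥ 0.082) ≤ 3·exp(−2nε²) = 3 exp(−2·392·0.082²).
So c = 2·392·0.082² = 5.2716.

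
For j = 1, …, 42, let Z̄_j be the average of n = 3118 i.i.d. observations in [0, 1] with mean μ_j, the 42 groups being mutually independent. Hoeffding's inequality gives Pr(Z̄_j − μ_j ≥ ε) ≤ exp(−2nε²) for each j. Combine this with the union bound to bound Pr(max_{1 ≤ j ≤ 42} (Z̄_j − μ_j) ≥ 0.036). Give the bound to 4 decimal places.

Per-experiment Hoeffding bound: exp(−2·3118·0.036²) = exp(−8.08186) = 0.0003091.
Union bound over 42 events: 42·0.0003091 = 0.01298.

0.0130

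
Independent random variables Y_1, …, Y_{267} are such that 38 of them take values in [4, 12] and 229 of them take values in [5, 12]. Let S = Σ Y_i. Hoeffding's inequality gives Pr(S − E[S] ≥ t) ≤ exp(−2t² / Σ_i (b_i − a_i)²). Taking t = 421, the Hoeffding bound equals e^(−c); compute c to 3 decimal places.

Σ(b_i − a_i)² = 38·8² + 229·7² = 13653.
c = 2t² / 13653 = 2·421² / 13653 = 25.9637.

25.964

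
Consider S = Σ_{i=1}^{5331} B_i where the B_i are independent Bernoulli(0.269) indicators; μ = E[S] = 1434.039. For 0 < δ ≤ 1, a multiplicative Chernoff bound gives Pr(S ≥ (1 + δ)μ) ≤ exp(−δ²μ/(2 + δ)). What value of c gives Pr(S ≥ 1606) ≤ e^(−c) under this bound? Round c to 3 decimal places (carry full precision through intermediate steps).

Write 1606 = (1 + δ)μ, so δ = 1606/1434.039 − 1 = 0.1199138…
Then the exponent is δ²μ/(2 + δ) = (1606 − μ)² / (μ·(2 + δ)) = 9.727042.

9.727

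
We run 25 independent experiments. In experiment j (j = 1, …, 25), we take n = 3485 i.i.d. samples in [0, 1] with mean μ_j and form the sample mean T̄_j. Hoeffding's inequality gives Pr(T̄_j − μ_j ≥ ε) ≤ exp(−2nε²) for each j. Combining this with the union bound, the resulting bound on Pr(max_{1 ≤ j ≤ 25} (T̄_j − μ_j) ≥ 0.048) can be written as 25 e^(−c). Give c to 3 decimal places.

16.059

Union bound over the 25 events: Pr(max_{1 ≤ j ≤ 25} (T̄_j − μ_j) ≥ 0.048) ≤ 25·exp(−2nε²) = 25 exp(−2·3485·0.048²).
So c = 2·3485·0.048² = 16.0589.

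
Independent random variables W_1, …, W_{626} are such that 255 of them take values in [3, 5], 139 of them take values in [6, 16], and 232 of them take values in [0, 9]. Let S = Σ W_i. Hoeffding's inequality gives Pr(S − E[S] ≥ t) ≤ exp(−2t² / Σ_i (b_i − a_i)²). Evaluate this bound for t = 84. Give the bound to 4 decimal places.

0.6580

Σ(b_i − a_i)² = 255·2² + 139·10² + 232·9² = 33712.
Exponent = 2·84² / 33712 = 0.41860.
Bound = exp(−0.41860) = 0.65796.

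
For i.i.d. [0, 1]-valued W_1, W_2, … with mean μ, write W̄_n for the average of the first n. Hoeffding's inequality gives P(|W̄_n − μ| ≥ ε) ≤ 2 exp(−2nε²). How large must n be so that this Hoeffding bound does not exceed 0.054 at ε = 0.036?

Require 2·exp(−2nε²) ≤ 0.054, i.e. 2nε² ≥ ln(2/0.054) = 3.611918.
So n ≥ 3.611918 / (2·0.036²) = 1393.487.
The smallest integer n is 1394.

1394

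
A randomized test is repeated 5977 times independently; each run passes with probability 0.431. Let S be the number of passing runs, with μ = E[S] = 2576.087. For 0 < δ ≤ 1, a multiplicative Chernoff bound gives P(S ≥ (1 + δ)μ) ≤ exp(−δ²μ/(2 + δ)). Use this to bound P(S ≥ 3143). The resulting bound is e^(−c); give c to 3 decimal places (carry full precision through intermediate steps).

56.196

Write 3143 = (1 + δ)μ, so δ = 3143/2576.087 − 1 = 0.2200675…
Then the exponent is δ²μ/(2 + δ) = (3143 − μ)² / (μ·(2 + δ)) = 56.196094.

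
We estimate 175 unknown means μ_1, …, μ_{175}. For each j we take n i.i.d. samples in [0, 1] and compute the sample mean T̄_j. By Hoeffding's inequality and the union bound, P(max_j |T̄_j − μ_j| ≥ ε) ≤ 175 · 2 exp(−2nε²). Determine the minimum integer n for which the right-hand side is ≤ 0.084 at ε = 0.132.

240

Need 2·175·exp(−2nε²) ≤ 0.084, i.e. exp(−2nε²) ≤ 0.084/350.
So 2nε² ≥ ln(350/0.084) = 8.334872.
Hence n ≥ 8.334872/(2·0.132²) = 239.178.
The smallest integer n is 240.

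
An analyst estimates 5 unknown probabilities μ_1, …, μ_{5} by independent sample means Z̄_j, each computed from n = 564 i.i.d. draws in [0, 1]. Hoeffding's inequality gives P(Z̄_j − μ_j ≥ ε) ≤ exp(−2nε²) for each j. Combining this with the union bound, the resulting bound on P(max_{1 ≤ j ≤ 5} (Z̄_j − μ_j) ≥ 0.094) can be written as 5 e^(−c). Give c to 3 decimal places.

9.967

Union bound over the 5 events: P(max_{1 ≤ j ≤ 5} (Z̄_j − μ_j) ≥ 0.094) ≤ 5·exp(−2nε²) = 5 exp(−2·564·0.094²).
So c = 2·564·0.094² = 9.9670.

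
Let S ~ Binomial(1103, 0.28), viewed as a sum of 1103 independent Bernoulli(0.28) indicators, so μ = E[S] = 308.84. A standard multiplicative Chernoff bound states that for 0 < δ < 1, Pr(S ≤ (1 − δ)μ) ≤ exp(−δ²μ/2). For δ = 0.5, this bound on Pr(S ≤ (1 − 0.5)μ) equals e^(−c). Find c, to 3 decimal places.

38.605

c = δ²μ/2 = 0.5²·308.84/2 = 38.6050.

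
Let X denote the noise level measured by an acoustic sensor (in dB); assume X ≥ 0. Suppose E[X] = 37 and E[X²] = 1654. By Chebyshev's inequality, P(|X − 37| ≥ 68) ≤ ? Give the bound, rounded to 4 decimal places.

0.0616

Var(X) = E[X²] − (E[X])² = 1654 − 1369 = 285.
Chebyshev's inequality: P(|X − μ| ≥ t) ≤ Var(X)/t² = 285/4624 = 0.0616.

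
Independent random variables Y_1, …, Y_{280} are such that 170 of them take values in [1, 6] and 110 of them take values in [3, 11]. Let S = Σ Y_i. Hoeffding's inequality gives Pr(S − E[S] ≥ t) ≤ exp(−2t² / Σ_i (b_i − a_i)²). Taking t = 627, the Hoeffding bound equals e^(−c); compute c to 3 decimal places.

Σ(b_i − a_i)² = 170·5² + 110·8² = 11290.
c = 2t² / 11290 = 2·627² / 11290 = 69.6420.

69.642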